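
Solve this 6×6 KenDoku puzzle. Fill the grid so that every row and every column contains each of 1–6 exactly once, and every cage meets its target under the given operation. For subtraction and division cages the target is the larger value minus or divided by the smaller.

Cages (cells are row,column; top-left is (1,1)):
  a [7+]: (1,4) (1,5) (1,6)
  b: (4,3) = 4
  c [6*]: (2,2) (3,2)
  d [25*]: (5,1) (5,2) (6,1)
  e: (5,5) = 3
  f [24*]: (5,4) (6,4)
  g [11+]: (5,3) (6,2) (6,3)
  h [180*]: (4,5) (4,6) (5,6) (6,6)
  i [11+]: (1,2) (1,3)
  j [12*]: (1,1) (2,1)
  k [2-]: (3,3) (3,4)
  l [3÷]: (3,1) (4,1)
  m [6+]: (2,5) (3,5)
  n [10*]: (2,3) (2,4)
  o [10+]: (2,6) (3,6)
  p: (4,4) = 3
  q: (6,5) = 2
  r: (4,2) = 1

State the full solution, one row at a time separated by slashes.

3 6 5 2 4 1 / 4 3 2 5 1 6 / 6 2 3 1 5 4 / 2 1 4 3 6 5 / 1 5 6 4 3 2 / 5 4 1 6 2 3

Cage r is given; hence (4,2) = 1.
Cage b is given, which forces (4,3) = 4.
Cage p is given, leaving (4,4) = 3.
The 3 cells of cage d must have product 25, so (5,1) = 1.
The 3 cells of cage d must have product 25, which forces (5,2) = 5.
Cage e is a single given cell, so (5,5) = 3.
Cage d has product 25; hence (6,1) = 5.
Cage q is given, so (6,5) = 2.
Column 2 already has 5, so (1,2) = 6.
Cage i's pair has sum 11, leaving (1,3) = 5.
Column 3 now contains 5, so (2,3) = 2.
Row 2 now contains 2, leaving (2,4) = 5.
5 is placed in row 2; hence (2,5) = 1.
1 is placed in column 5; hence (3,5) = 5.
5 is placed in column 5, leaving (4,5) = 6.
Column 3 now contains 2; hence (5,3) = 6.
6 is placed in row 5, leaving (5,4) = 4.
6 is placed in row 5, so (5,6) = 2.
Column 4 already has 4, which forces (6,4) = 6.
The 3 cells of cage a must have sum 7, leaving (1,4) = 2.
1 is placed in column 5; hence (1,5) = 4.
Cage a needs sum 7, leaving (1,6) = 1.
Row 2 now contains 2, leaving (2,2) = 3.
Cage l needs two cells with quotient 3, which forces (3,1) = 6.
The two cells of cage c must have product 6, which forces (3,2) = 2.
6 is placed in column 3; hence (3,3) = 3.
Column 4 already has 4; hence (3,4) = 1.
Row 3 now contains 6, so (3,6) = 4.
Row 4 already has 6, which forces (4,1) = 2.
Column 6 now contains 2, leaving (4,6) = 5.
Cage g needs sum 11; hence (6,2) = 4.
Cage g needs sum 11; hence (6,3) = 1.
Cage h has product 180, leaving (6,6) = 3.
Row 1 now contains 4, so (1,1) = 3.
6 is placed in column 1, which forces (2,1) = 4.
4 is placed in column 6, leaving (2,6) = 6.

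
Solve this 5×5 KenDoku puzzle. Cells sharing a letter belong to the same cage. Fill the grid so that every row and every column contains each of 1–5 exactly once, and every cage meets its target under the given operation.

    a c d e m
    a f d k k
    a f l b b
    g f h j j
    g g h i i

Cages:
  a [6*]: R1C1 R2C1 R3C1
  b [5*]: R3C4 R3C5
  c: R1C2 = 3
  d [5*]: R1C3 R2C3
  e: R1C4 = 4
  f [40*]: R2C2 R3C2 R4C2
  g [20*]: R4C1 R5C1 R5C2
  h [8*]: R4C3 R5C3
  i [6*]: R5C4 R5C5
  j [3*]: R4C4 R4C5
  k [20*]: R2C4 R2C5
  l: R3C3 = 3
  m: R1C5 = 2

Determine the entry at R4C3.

2

Cage c is a single given cell, which forces R1C2 = 3.
Cage e is a single given cell, leaving R1C4 = 4.
Cage m is given, which forces R1C5 = 2.
Column 4 now contains 4; hence R2C4 = 5.
Row 2 already has 5; hence R2C5 = 4.
Cage l is given, which forces R3C3 = 3.
Column 4 now contains 5; hence R3C4 = 1.
Row 3 now contains 1, leaving R3C5 = 5.
Column 4 now contains 1, so R4C4 = 3.
3 is placed in row 4, which forces R4C5 = 1.
Column 4 now contains 3, which forces R5C4 = 2.
Column 5 now contains 2, so R5C5 = 3.
Row 1 already has 2, which forces R1C1 = 1.
The two cells of cage d must have product 5; hence R1C3 = 5.
Cage a needs product 6, leaving R2C1 = 3.
4 is placed in row 2, leaving R2C2 = 2.
Row 2 already has 5, which forces R2C3 = 1.
Row 3 now contains 1, so R3C1 = 2.
Cage f needs product 40, leaving R3C2 = 4.
Cage f needs product 40; hence R4C2 = 5.
Cage h needs two cells with product 8, so R4C3 = 2.
5 is placed in column 2; hence R5C2 = 1.
Row 5 now contains 2; hence R5C3 = 4.
Row 4 now contains 5, so R4C1 = 4.
4 is placed in row 5, leaving R5C1 = 5.
Filled in: 1 3 5 4 2 / 3 2 1 5 4 / 2 4 3 1 5 / 4 5 2 3 1 / 5 1 4 2 3.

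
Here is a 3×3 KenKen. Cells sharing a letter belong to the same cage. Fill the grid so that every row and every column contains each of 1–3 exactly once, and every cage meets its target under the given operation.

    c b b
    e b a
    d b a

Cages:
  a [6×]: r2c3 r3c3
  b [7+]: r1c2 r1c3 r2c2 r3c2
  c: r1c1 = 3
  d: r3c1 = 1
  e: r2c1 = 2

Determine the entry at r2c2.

C is a freebie; hence r1c1 = 3.
Row 1 now contains 3; hence r1c2 = 2.
The 4 cells of cage b must have sum 7, which forces r1c3 = 1.
Cage e is given, leaving r2c1 = 2.
Row 2 now contains 2; hence r2c3 = 3.
D is a freebie, leaving r3c1 = 1.
1 is placed in row 3; hence r3c2 = 3.
Column 3 now contains 3, so r3c3 = 2.
Row 2 already has 3, so r2c2 = 1.
The full grid is 3 2 1 / 2 1 3 / 1 3 2.

1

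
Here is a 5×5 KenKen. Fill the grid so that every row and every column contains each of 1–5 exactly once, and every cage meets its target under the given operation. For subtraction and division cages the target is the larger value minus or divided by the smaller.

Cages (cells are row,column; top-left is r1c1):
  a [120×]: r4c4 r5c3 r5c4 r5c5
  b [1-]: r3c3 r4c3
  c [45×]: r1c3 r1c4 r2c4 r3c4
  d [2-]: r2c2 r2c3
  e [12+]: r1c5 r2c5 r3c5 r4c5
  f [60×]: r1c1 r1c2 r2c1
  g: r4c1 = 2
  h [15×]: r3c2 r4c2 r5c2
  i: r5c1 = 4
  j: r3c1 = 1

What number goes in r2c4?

The 4 cells of cage c must have product 45, leaving r1c3 = 3.
J is a freebie; hence r3c1 = 1.
Cage g is a single given cell; hence r4c1 = 2.
I is a freebie; hence r5c1 = 4.
4 is placed in column 1, so r1c1 = 5.
The 3 cells of cage f must have product 60, so r1c2 = 4.
Row 1 already has 5, which forces r1c4 = 1.
1 is placed in row 1, which forces r1c5 = 2.
The 3 cells of cage f must have product 60, which forces r2c1 = 3.
Row 2 already has 3, which forces r2c2 = 2.
Row 2 already has 3, leaving r2c4 = 5.
5 is placed in column 4; hence r3c4 = 3.
Cage a has product 120, which forces r4c4 = 4.
3 is placed in column 4; hence r5c4 = 2.
Cage d needs two cells with difference 2, which forces r2c3 = 4.
4 is placed in row 2, leaving r2c5 = 1.
Row 3 already has 3, which forces r3c2 = 5.
Column 3 already has 4; hence r3c3 = 2.
5 is placed in row 3, leaving r3c5 = 4.
Column 5 now contains 1, which forces r4c5 = 5.
Row 5 already has 2, which forces r5c3 = 5.
The 4 cells of cage a must have product 120; hence r5c5 = 3.
The 3 cells of cage h must have product 15, leaving r4c2 = 3.
Row 4 now contains 5; hence r4c3 = 1.
Row 5 already has 3, so r5c2 = 1.
Filled in: 5 4 3 1 2 / 3 2 4 5 1 / 1 5 2 3 4 / 2 3 1 4 5 / 4 1 5 2 3.

5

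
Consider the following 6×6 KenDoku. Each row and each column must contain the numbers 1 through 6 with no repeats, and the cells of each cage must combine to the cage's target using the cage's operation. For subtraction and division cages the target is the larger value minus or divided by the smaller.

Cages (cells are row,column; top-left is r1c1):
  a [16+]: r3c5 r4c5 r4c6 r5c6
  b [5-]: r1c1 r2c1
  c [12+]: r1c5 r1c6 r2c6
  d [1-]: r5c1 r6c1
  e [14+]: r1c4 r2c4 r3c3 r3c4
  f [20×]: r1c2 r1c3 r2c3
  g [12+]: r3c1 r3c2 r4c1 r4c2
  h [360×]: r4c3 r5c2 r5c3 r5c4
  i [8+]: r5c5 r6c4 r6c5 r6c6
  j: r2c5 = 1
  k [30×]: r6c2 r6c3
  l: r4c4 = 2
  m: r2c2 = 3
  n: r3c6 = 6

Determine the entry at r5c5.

Cage m is a single given cell, leaving r2c2 = 3.
Cage j is a single given cell, leaving r2c5 = 1.
Cage n is a single given cell, leaving r3c6 = 6.
Cage l is a single given cell; hence r4c4 = 2.
1 is placed in column 5, which forces r5c5 = 2.
Cage b's pair has difference 5, which forces r1c1 = 1.
Row 2 now contains 1; hence r2c1 = 6.
Cage i needs sum 8, leaving r6c4 = 1.
Cage i needs sum 8, so r6c5 = 3.
The 4 cells of cage i must have sum 8, which forces r6c6 = 2.
Cage f has product 20; hence r1c2 = 2.
Cage f needs product 20; hence r1c3 = 5.
Row 1 already has 5, leaving r1c5 = 4.
Cage c needs sum 12, leaving r1c6 = 3.
Cage f has product 20; hence r2c3 = 2.
Column 3 already has 2, leaving r3c3 = 1.
Column 5 now contains 4, so r3c5 = 5.
5 is placed in column 5; hence r4c5 = 6.
5 is placed in column 3; hence r6c3 = 6.
3 is placed in row 1, so r1c4 = 6.
Cage e needs sum 14; hence r2c4 = 4.
The 3 cells of cage c must have sum 12, leaving r2c6 = 5.
5 is placed in row 3, so r3c2 = 4.
The 4 cells of cage e must have sum 14, so r3c4 = 3.
Cage g needs sum 12, leaving r4c2 = 1.
Row 4 now contains 1, leaving r4c6 = 4.
Column 4 already has 6, so r5c4 = 5.
Column 6 now contains 4, so r5c6 = 1.
Row 6 now contains 6; hence r6c2 = 5.
3 is placed in row 3; hence r3c1 = 2.
4 is placed in row 4, so r4c1 = 5.
4 is placed in row 4, which forces r4c3 = 3.
Cage d's pair has difference 1, so r5c1 = 3.
5 is placed in row 5; hence r5c2 = 6.
The 4 cells of cage h must have product 360; hence r5c3 = 4.
Row 6 already has 5, leaving r6c1 = 4.
The full grid is 1 2 5 6 4 3 / 6 3 2 4 1 5 / 2 4 1 3 5 6 / 5 1 3 2 6 4 / 3 6 4 5 2 1 / 4 5 6 1 3 2.

2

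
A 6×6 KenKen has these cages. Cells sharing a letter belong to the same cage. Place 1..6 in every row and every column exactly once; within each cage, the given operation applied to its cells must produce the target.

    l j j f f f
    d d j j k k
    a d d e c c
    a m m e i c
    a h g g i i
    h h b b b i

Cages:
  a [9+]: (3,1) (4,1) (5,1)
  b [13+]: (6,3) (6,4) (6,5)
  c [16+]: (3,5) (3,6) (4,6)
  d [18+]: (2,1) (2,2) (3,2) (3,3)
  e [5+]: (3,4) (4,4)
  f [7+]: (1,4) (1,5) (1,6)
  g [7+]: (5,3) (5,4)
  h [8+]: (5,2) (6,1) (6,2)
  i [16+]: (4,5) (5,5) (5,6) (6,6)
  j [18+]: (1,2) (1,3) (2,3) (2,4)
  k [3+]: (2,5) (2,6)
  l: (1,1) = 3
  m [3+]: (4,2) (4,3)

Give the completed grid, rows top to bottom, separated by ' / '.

Cage l is a single given cell, which forces (1,1) = 3.
{1, 2} are confined to (4,2) and (4,3) in row 4, which forces (4,1) = 6.
6 is placed in row 4, which forces (4,6) = 5.
Cage c needs sum 16, leaving (3,5) = 5.
The 3 cells of cage c must have sum 16, so (3,6) = 6.
Cage d needs sum 18, so (2,1) = 5.
Cage d needs sum 18; hence (2,2) = 6.
Cage i needs sum 16; hence (5,5) = 6.
The 4 cells of cage j must have sum 18, leaving (1,2) = 5.
The 4 cells of cage j must have sum 18, leaving (1,3) = 6.
Cage b has sum 13, which forces (6,4) = 6.
Row 6 needs a 5, and only (6,3) is open for it.
Cage b needs sum 13, which forces (6,5) = 2.
2 is placed in column 5; hence (2,5) = 1.
Cage k's pair has sum 3, which forces (2,6) = 2.
The 3 cells of cage f must have sum 7, which forces (1,4) = 2.
Column 5 already has 1, leaving (1,5) = 4.
The 3 cells of cage f must have sum 7, which forces (1,6) = 1.
Column 4 already has 2, leaving (3,4) = 1.
Cage i has sum 16, leaving (4,5) = 3.
1 is placed in row 3, leaving (3,1) = 2.
Row 4 now contains 3, so (4,4) = 4.
Cage a has sum 9; hence (5,1) = 1.
1 is placed in column 1, which forces (6,1) = 4.
Row 6 now contains 4, which forces (6,6) = 3.
Cage j has sum 18, so (2,3) = 4.
Column 4 now contains 4, so (2,4) = 3.
Column 3 now contains 4, so (3,3) = 3.
Cage h has sum 8; hence (5,2) = 3.
Column 3 now contains 4, leaving (5,3) = 2.
Column 4 now contains 3, so (5,4) = 5.
3 is placed in column 6, leaving (5,6) = 4.
Row 6 now contains 3, which forces (6,2) = 1.
Row 3 already has 3, so (3,2) = 4.
1 is placed in column 2, so (4,2) = 2.
Column 3 now contains 2, which forces (4,3) = 1.

3 5 6 2 4 1 / 5 6 4 3 1 2 / 2 4 3 1 5 6 / 6 2 1 4 3 5 / 1 3 2 5 6 4 / 4 1 5 6 2 3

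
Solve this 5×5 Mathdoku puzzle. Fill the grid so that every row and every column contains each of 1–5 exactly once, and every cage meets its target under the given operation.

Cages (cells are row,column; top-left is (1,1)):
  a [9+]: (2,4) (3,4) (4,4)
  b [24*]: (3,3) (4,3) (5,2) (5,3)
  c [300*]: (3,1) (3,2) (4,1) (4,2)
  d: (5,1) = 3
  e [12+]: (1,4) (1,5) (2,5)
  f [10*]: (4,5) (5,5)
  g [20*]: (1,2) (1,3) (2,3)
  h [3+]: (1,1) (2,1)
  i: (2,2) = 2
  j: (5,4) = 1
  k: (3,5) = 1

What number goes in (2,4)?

3

I is a freebie, which forces (2,2) = 2.
Cage k is a single given cell, so (3,5) = 1.
Cage d is given, which forces (5,1) = 3.
Cage j is given, which forces (5,4) = 1.
Cage h's pair has sum 3; hence (1,1) = 2.
Row 2 already has 2, leaving (2,1) = 1.
Cage b needs product 24, which forces (3,3) = 3.
Cage b has product 24, which forces (4,3) = 1.
Row 5 now contains 1, which forces (5,2) = 4.
Cage b needs product 24; hence (5,3) = 2.
Row 5 now contains 2; hence (5,5) = 5.
Cage g needs product 20, which forces (1,2) = 1.
The 3 cells of cage e must have sum 12, which forces (1,4) = 5.
Cage c has product 300, so (3,1) = 4.
Row 3 now contains 3, leaving (3,2) = 5.
4 is placed in row 3, which forces (3,4) = 2.
The 4 cells of cage c must have product 300; hence (4,1) = 5.
Cage c needs product 300; hence (4,2) = 3.
Row 4 already has 3, leaving (4,4) = 4.
Column 5 now contains 5, which forces (4,5) = 2.
Row 1 now contains 5, which forces (1,3) = 4.
4 is placed in row 1, leaving (1,5) = 3.
The 3 cells of cage g must have product 20; hence (2,3) = 5.
Column 4 now contains 4, leaving (2,4) = 3.
Column 5 already has 3, leaving (2,5) = 4.
Filled in: 2 1 4 5 3 / 1 2 5 3 4 / 4 5 3 2 1 / 5 3 1 4 2 / 3 4 2 1 5.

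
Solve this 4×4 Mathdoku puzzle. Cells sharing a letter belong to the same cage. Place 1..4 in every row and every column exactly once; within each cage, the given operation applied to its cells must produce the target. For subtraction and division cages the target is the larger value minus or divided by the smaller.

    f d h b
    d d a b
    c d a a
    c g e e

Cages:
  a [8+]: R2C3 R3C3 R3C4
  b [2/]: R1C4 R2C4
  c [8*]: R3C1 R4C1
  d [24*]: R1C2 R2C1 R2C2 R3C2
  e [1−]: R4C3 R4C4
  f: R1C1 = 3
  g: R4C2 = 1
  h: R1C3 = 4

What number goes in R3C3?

1

Cage f is a single given cell, leaving R1C1 = 3.
H is a freebie; hence R1C3 = 4.
Cage g is given; hence R4C2 = 1.
Column 2 now contains 1, so R1C2 = 2.
Row 1 now contains 2, leaving R1C4 = 1.
The 4 cells of cage d must have product 24, leaving R2C1 = 1.
1 is placed in row 2, leaving R2C3 = 3.
3 is placed in column 3; hence R4C3 = 2.
3 is placed in row 2, so R2C2 = 4.
Cage b needs two cells with quotient 2; hence R2C4 = 2.
The two cells of cage c must have product 8, leaving R3C1 = 2.
Cage d has product 24, leaving R3C2 = 3.
Column 3 now contains 2, which forces R3C3 = 1.
Cage a has sum 8, leaving R3C4 = 4.
Row 4 now contains 2, which forces R4C1 = 4.
Cage e's pair has difference 1, leaving R4C4 = 3.
Filled in: 3 2 4 1 / 1 4 3 2 / 2 3 1 4 / 4 1 2 3.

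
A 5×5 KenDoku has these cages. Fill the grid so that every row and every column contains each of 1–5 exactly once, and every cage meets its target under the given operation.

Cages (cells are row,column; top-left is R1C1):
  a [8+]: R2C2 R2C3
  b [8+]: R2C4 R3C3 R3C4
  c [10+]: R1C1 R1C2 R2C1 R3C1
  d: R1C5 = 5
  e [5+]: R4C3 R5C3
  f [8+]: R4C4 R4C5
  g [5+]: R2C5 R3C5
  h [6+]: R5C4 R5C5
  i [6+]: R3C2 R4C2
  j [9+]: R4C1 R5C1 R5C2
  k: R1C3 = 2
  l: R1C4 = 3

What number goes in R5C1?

Cage k is given, leaving R1C3 = 2.
Cage l is given, which forces R1C4 = 3.
Cage d is given, which forces R1C5 = 5.
3 is placed in column 4, which forces R4C4 = 5.
5 is placed in column 5, so R4C5 = 3.
Column 1 needs a 5, and only R5C1 is open for it.
The only place for 1 in row 5 is R5C3.
Column 3 already has 1; hence R4C3 = 4.
In row 5, 3 can only go at R5C2, so R5C2 = 3.
Column 2 now contains 3, leaving R2C2 = 5.
The two cells of cage a must have sum 8, so R2C3 = 3.
Column 2 now contains 5; hence R3C2 = 4.
3 is placed in column 3; hence R3C3 = 5.
Row 3 already has 4, so R3C5 = 1.
Cage j has sum 9, leaving R4C1 = 1.
Row 4 already has 1, so R4C2 = 2.
Column 1 now contains 1, which forces R1C1 = 4.
Column 2 already has 4, which forces R1C2 = 1.
Row 2 already has 3; hence R2C1 = 2.
Cage b has sum 8, leaving R2C4 = 1.
Column 5 now contains 1; hence R2C5 = 4.
Cage c has sum 10; hence R3C1 = 3.
Row 3 now contains 1; hence R3C4 = 2.
Column 4 now contains 2; hence R5C4 = 4.
Column 5 now contains 4, so R5C5 = 2.
The full grid is 4 1 2 3 5 / 2 5 3 1 4 / 3 4 5 2 1 / 1 2 4 5 3 / 5 3 1 4 2.

5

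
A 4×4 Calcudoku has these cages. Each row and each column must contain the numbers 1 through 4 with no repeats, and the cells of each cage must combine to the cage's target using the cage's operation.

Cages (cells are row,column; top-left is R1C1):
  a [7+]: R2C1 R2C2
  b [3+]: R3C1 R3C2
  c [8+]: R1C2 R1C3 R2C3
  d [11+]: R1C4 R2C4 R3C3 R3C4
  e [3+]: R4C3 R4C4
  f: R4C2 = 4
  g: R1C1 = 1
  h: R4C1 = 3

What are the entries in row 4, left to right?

Cage g is given, so R1C1 = 1.
1 is placed in column 1, so R3C1 = 2.
Row 3 now contains 2, leaving R3C2 = 1.
H is a freebie; hence R4C1 = 3.
F is a freebie, which forces R4C2 = 4.
Cage d needs sum 11, leaving R1C4 = 3.
3 is placed in column 1; hence R2C1 = 4.
Column 2 now contains 4; hence R2C2 = 3.
Cage d has sum 11, so R2C4 = 1.
Cage d has sum 11, which forces R3C3 = 3.
Cage d needs sum 11, so R3C4 = 4.
Column 4 now contains 1, so R4C4 = 2.
Row 1 now contains 3, which forces R1C2 = 2.
The 3 cells of cage c must have sum 8, so R1C3 = 4.
Row 2 now contains 1; hence R2C3 = 2.
Row 4 now contains 2, so R4C3 = 1.
Completed grid: 1 2 4 3 / 4 3 2 1 / 2 1 3 4 / 3 4 1 2.

3 4 1 2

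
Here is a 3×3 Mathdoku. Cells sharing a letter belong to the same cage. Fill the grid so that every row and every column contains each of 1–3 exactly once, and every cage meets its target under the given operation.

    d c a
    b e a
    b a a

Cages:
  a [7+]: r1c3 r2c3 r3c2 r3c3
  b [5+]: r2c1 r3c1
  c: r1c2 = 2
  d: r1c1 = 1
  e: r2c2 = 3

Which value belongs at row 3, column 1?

D is a freebie, leaving r1c1 = 1.
Cage c is given; hence r1c2 = 2.
2 is placed in row 1, leaving r1c3 = 3.
Cage e is given, so r2c2 = 3.
Cage a needs sum 7, leaving r3c2 = 1.
Column 3 now contains 3; hence r3c3 = 2.
Row 2 now contains 3, leaving r2c1 = 2.
Column 3 now contains 2; hence r2c3 = 1.
2 is placed in row 3, leaving r3c1 = 3.
The full grid is 1 2 3 / 2 3 1 / 3 1 2.

3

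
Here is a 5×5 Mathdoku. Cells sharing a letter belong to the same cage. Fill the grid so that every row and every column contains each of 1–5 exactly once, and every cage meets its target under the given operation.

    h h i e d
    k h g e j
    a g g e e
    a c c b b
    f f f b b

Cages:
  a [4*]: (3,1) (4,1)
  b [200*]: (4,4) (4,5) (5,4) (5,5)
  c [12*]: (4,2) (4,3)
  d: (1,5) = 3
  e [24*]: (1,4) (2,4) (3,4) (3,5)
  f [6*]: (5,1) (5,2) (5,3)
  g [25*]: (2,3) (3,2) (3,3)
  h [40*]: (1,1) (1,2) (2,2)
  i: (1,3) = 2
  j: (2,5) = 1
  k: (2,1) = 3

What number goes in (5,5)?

Cage i is given; hence (1,3) = 2.
Cage d is a single given cell, which forces (1,5) = 3.
Cage k is a single given cell; hence (2,1) = 3.
The 3 cells of cage g must have product 25, leaving (2,3) = 5.
J is a freebie, so (2,5) = 1.
Cage g has product 25; hence (3,2) = 5.
The 3 cells of cage g must have product 25, which forces (3,3) = 1.
Column 3 now contains 1, which forces (5,3) = 3.
Cage h needs product 40, which forces (1,1) = 5.
Column 2 now contains 5; hence (1,2) = 4.
The 4 cells of cage e must have product 24; hence (1,4) = 1.
Cage h needs product 40, so (2,2) = 2.
Row 2 already has 2, so (2,4) = 4.
1 is placed in row 3, leaving (3,1) = 4.
Cage e needs product 24; hence (3,4) = 3.
4 is placed in row 3, which forces (3,5) = 2.
Cage a needs two cells with product 4, which forces (4,1) = 1.
The two cells of cage c must have product 12, which forces (4,2) = 3.
Column 3 now contains 3, leaving (4,3) = 4.
Row 4 already has 4, so (4,5) = 5.
1 is placed in column 1, which forces (5,1) = 2.
Column 2 now contains 2, which forces (5,2) = 1.
Row 5 already has 2, which forces (5,4) = 5.
Column 5 now contains 5, so (5,5) = 4.
Row 4 now contains 5, leaving (4,4) = 2.
The full grid is 5 4 2 1 3 / 3 2 5 4 1 / 4 5 1 3 2 / 1 3 4 2 5 / 2 1 3 5 4.

4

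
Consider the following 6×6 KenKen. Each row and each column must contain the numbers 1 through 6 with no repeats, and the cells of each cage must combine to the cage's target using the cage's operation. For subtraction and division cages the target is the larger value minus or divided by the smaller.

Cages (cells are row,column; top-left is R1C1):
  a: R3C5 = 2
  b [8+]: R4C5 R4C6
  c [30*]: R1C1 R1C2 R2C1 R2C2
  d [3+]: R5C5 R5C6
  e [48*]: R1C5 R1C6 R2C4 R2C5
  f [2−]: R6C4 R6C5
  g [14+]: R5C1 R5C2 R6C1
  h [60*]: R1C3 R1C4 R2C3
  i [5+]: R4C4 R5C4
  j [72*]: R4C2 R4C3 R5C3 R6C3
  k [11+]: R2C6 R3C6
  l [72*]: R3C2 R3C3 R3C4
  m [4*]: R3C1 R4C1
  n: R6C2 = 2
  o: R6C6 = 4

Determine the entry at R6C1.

6

A is a freebie, leaving R3C5 = 2.
Column 5 already has 2; hence R5C5 = 1.
Row 5 now contains 1, leaving R5C6 = 2.
N is a freebie, which forces R6C2 = 2.
Cage o is a single given cell, so R6C6 = 4.
Cage e has product 48, so R1C6 = 1.
The only place for 1 in row 3 is R3C1.
The 4 cells of cage c must have product 30, which forces R2C2 = 1.
Column 1 already has 1, so R4C1 = 4.
In row 3, 5 can only go at R3C6, so R3C6 = 5.
Column 6 already has 5, so R2C6 = 6.
Cage b needs two cells with sum 8, so R4C5 = 5.
Column 6 already has 5, so R4C6 = 3.
5 is placed in column 5, so R6C5 = 3.
Cage e needs product 48, leaving R1C5 = 6.
The 4 cells of cage e must have product 48; hence R2C4 = 2.
Column 5 now contains 3, leaving R2C5 = 4.
3 is placed in row 4, which forces R4C2 = 6.
Cage j needs product 72, leaving R4C3 = 2.
Column 4 now contains 2, leaving R4C4 = 1.
Cage j has product 72, leaving R5C3 = 6.
Cage j has product 72; hence R6C3 = 1.
1 is placed in column 4, so R6C4 = 5.
The 4 cells of cage c must have product 30; hence R1C1 = 2.
The 3 cells of cage l must have product 72, which forces R3C4 = 6.
Cage i needs two cells with sum 5; hence R5C4 = 4.
Row 6 now contains 5, so R6C1 = 6.
The 3 cells of cage h must have product 60, so R1C3 = 4.
Column 4 already has 4; hence R1C4 = 3.
The 3 cells of cage h must have product 60, so R2C3 = 5.
Column 3 now contains 4, leaving R3C3 = 3.
3 is placed in row 1, which forces R1C2 = 5.
Row 2 already has 5; hence R2C1 = 3.
Row 3 already has 3; hence R3C2 = 4.
Column 1 already has 3, leaving R5C1 = 5.
Column 2 already has 5, leaving R5C2 = 3.
Filled in: 2 5 4 3 6 1 / 3 1 5 2 4 6 / 1 4 3 6 2 5 / 4 6 2 1 5 3 / 5 3 6 4 1 2 / 6 2 1 5 3 4.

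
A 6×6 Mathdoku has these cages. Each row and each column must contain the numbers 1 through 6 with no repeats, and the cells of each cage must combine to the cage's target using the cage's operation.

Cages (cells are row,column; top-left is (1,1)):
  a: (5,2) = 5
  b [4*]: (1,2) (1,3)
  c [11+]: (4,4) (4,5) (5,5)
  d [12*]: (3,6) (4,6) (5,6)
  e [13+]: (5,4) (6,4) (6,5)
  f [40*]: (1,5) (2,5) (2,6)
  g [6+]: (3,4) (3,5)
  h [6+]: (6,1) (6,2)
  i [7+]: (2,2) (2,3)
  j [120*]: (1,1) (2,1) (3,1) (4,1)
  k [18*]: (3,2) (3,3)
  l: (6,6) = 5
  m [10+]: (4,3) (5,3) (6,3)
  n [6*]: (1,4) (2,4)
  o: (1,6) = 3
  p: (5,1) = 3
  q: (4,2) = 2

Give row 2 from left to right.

5 6 1 3 2 4

Cage o is a single given cell, so (1,6) = 3.
Cage q is given, so (4,2) = 2.
Cage p is a single given cell; hence (5,1) = 3.
Cage a is given; hence (5,2) = 5.
L is a freebie; hence (6,6) = 5.
The two cells of cage h must have sum 6, which forces (6,1) = 2.
Cage h's pair has sum 6; hence (6,2) = 4.
4 is placed in column 2, leaving (1,2) = 1.
Cage b needs two cells with product 4, leaving (1,3) = 4.
Cage i needs two cells with sum 7, so (2,2) = 6.
Cage i needs two cells with sum 7, which forces (2,3) = 1.
Row 2 already has 1, which forces (2,4) = 3.
6 is placed in column 2; hence (3,2) = 3.
Row 3 already has 3; hence (3,3) = 6.
6 is placed in column 3, so (5,3) = 2.
6 is placed in column 3, leaving (6,3) = 3.
Row 6 already has 3; hence (6,5) = 6.
Cage n's pair has product 6, which forces (1,4) = 2.
Row 1 now contains 2, which forces (1,5) = 5.
Cage d needs product 12, leaving (3,6) = 2.
Column 3 now contains 3, so (4,3) = 5.
The 3 cells of cage e must have sum 13, which forces (5,4) = 6.
6 is placed in row 5, which forces (5,6) = 1.
Row 6 now contains 6; hence (6,4) = 1.
Row 1 now contains 5, so (1,1) = 6.
Cage f needs product 40, which forces (2,5) = 2.
2 is placed in column 6; hence (2,6) = 4.
Cage g's pair has sum 6, which forces (3,4) = 5.
Cage g's pair has sum 6, leaving (3,5) = 1.
Column 4 now contains 6; hence (4,4) = 4.
Cage c has sum 11, so (4,5) = 3.
1 is placed in column 6; hence (4,6) = 6.
Row 5 already has 1, leaving (5,5) = 4.
Row 2 now contains 4, leaving (2,1) = 5.
Row 3 already has 1, so (3,1) = 4.
4 is placed in row 4, which forces (4,1) = 1.
Completed grid: 6 1 4 2 5 3 / 5 6 1 3 2 4 / 4 3 6 5 1 2 / 1 2 5 4 3 6 / 3 5 2 6 4 1 / 2 4 3 1 6 5.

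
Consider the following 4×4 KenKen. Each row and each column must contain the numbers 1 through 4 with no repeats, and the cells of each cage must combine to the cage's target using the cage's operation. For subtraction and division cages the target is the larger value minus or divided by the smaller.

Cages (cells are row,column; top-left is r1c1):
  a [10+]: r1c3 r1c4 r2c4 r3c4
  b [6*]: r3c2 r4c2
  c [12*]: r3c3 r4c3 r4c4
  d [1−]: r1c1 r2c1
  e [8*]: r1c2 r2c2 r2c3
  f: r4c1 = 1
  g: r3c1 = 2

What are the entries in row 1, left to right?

Cage g is a single given cell, which forces r3c1 = 2.
Row 3 already has 2, which forces r3c2 = 3.
Cage f is a single given cell, which forces r4c1 = 1.
3 is placed in column 2, which forces r4c2 = 2.
The 3 cells of cage e must have product 8, so r2c3 = 2.
The 3 cells of cage c must have product 12; hence r3c3 = 1.
Row 3 now contains 1; hence r3c4 = 4.
Column 4 now contains 4; hence r4c4 = 3.
Cage a has sum 10; hence r1c3 = 3.
The 4 cells of cage a must have sum 10; hence r1c4 = 2.
Column 4 now contains 3, so r2c4 = 1.
Row 4 now contains 3, leaving r4c3 = 4.
3 is placed in row 1, which forces r1c1 = 4.
The 3 cells of cage e must have product 8, leaving r1c2 = 1.
The two cells of cage d must have difference 1, so r2c1 = 3.
Row 2 already has 1, which forces r2c2 = 4.
Completed grid: 4 1 3 2 / 3 4 2 1 / 2 3 1 4 / 1 2 4 3.

4 1 3 2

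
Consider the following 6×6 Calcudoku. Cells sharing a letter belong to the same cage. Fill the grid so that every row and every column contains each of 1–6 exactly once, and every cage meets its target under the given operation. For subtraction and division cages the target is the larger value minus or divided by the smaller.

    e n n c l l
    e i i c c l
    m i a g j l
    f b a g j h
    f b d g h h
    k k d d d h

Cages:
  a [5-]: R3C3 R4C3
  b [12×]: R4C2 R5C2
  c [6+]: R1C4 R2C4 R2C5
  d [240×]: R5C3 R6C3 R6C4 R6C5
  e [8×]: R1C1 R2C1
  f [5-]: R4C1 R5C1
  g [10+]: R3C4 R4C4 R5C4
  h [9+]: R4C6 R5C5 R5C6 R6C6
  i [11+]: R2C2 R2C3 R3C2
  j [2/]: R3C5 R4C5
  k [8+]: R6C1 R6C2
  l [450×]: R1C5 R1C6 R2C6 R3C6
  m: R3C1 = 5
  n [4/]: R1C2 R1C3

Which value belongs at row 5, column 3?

5

The 4 cells of cage l must have product 450; hence R1C5 = 5.
M is a freebie, leaving R3C1 = 5.
Cage l needs product 450; hence R2C6 = 5.
Row 1 needs a 6, and only R1C6 is open for it.
6 is placed in column 6; hence R3C6 = 3.
The 4 cells of cage h must have sum 9, which forces R5C5 = 2.
The two cells of cage j must have quotient 2, so R3C5 = 6.
The two cells of cage j must have quotient 2; hence R4C5 = 3.
3 is placed in column 5, which forces R6C5 = 4.
3 is placed in column 5, which forces R2C5 = 1.
Row 3 now contains 6; hence R3C3 = 1.
Cage a needs two cells with difference 5, leaving R4C3 = 6.
Cage n's pair has quotient 4, so R1C2 = 1.
Column 3 already has 1, so R1C3 = 4.
Column 3 now contains 4, leaving R2C3 = 3.
Row 4 already has 6, which forces R4C1 = 1.
Row 4 already has 1, so R4C4 = 5.
The two cells of cage f must have difference 5, leaving R5C1 = 6.
Row 5 already has 6, leaving R5C2 = 3.
Column 3 now contains 4; hence R5C3 = 5.
Row 5 now contains 3, which forces R5C4 = 1.
1 is placed in row 5, leaving R5C6 = 4.
5 is placed in column 3; hence R6C3 = 2.
Row 6 already has 2, leaving R6C6 = 1.
Row 1 already has 4, which forces R1C1 = 2.
Cage c has sum 6, leaving R1C4 = 3.
Cage e's pair has product 8, leaving R2C1 = 4.
3 is placed in row 2, leaving R2C2 = 6.
The 3 cells of cage c must have sum 6, which forces R2C4 = 2.
Cage i needs sum 11; hence R3C2 = 2.
Cage g needs sum 10; hence R3C4 = 4.
The two cells of cage b must have product 12; hence R4C2 = 4.
Column 6 already has 4, leaving R4C6 = 2.
Row 6 already has 2, leaving R6C1 = 3.
Cage k's pair has sum 8; hence R6C2 = 5.
Cage d needs product 240, leaving R6C4 = 6.
Filled in: 2 1 4 3 5 6 / 4 6 3 2 1 5 / 5 2 1 4 6 3 / 1 4 6 5 3 2 / 6 3 5 1 2 4 / 3 5 2 6 4 1.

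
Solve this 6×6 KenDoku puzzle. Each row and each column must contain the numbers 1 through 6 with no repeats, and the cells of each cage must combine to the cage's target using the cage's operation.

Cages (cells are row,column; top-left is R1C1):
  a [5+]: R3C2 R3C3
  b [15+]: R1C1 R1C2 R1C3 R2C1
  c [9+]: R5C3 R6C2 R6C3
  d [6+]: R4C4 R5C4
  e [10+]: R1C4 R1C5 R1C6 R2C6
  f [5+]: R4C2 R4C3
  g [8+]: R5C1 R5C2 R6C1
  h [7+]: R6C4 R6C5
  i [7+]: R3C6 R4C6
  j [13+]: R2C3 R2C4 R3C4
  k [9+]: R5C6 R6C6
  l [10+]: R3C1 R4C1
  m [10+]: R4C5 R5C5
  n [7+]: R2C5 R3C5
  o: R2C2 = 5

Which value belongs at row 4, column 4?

Cage o is given; hence R2C2 = 5.
Cage n needs two cells with sum 7, which forces R2C5 = 2.
Cage n needs two cells with sum 7, so R3C5 = 5.
The only place for 2 in column 4 is R1C4.
Column 6 needs a 2, and only R3C6 is open for it.
The two cells of cage i must have sum 7, so R4C6 = 5.
5 is placed in row 4, which forces R4C4 = 1.
Cage d needs two cells with sum 6, so R5C4 = 5.
Row 3 needs a 3, and only R3C4 is open for it.
The only place for 6 in row 3 is R3C1.
Column 1 now contains 6; hence R4C1 = 4.
Row 4 now contains 4, which forces R4C5 = 6.
Column 5 now contains 6, which forces R5C5 = 4.
In column 1, 2 can only go at R5C1, so R5C1 = 2.
Column 6 needs a 1, and only R2C6 is open for it.
1 is placed in row 2; hence R2C1 = 3.
Column 1 already has 3, so R6C1 = 5.
5 is placed in column 1, so R1C1 = 1.
Cage b needs sum 15; hence R1C2 = 6.
The 4 cells of cage b must have sum 15; hence R1C3 = 5.
Row 1 already has 1, which forces R1C5 = 3.
Row 1 already has 6; hence R1C6 = 4.
The 3 cells of cage g must have sum 8; hence R5C2 = 1.
Column 5 now contains 3, which forces R6C5 = 1.
Column 2 now contains 1, leaving R3C2 = 4.
Cage a's pair has sum 5, which forces R3C3 = 1.
Cage c has sum 9, leaving R5C3 = 3.
Row 5 now contains 3; hence R5C6 = 6.
Column 2 now contains 4, leaving R6C2 = 2.
Row 6 now contains 2, leaving R6C3 = 4.
Cage h's pair has sum 7, which forces R6C4 = 6.
Column 6 now contains 6, which forces R6C6 = 3.
Column 3 already has 4, so R2C3 = 6.
Column 4 now contains 6, so R2C4 = 4.
Column 2 now contains 2; hence R4C2 = 3.
3 is placed in column 3, which forces R4C3 = 2.
The full grid is 1 6 5 2 3 4 / 3 5 6 4 2 1 / 6 4 1 3 5 2 / 4 3 2 1 6 5 / 2 1 3 5 4 6 / 5 2 4 6 1 3.

1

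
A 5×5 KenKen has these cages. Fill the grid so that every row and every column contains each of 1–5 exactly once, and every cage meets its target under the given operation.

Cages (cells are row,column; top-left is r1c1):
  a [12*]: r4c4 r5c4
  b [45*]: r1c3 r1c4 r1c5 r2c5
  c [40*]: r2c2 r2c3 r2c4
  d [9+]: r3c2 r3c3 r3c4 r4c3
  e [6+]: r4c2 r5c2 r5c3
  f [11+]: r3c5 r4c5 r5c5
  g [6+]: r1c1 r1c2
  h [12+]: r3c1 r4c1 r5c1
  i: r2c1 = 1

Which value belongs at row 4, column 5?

I is a freebie, leaving r2c1 = 1.
Cage b needs product 45, so r2c5 = 3.
Column 1 needs a 2, and only r1c1 is open for it.
The two cells of cage g must have sum 6, leaving r1c2 = 4.
In column 5, 1 can only go at r1c5, so r1c5 = 1.
The only place for 1 in column 4 is r3c4.
The only place for 2 in column 4 is r2c4.
Row 2 now contains 2; hence r2c2 = 5.
Cage c has product 40, leaving r2c3 = 4.
In column 4, 5 can only go at r1c4, so r1c4 = 5.
Row 1 already has 5, which forces r1c3 = 3.
3 is placed in column 3; hence r4c3 = 1.
1 is placed in column 3, so r5c3 = 2.
Cage d needs sum 9, which forces r3c2 = 2.
2 is placed in column 3, which forces r3c3 = 5.
Row 3 now contains 5, so r3c5 = 4.
The 3 cells of cage e must have sum 6, which forces r4c2 = 3.
3 is placed in row 4, which forces r4c4 = 4.
The 3 cells of cage e must have sum 6, so r5c2 = 1.
4 is placed in column 4, leaving r5c4 = 3.
Column 5 now contains 4, so r5c5 = 5.
Row 3 already has 4, leaving r3c1 = 3.
Row 4 now contains 4; hence r4c1 = 5.
Column 5 now contains 5, leaving r4c5 = 2.
Row 5 already has 5, so r5c1 = 4.
The full grid is 2 4 3 5 1 / 1 5 4 2 3 / 3 2 5 1 4 / 5 3 1 4 2 / 4 1 2 3 5.

2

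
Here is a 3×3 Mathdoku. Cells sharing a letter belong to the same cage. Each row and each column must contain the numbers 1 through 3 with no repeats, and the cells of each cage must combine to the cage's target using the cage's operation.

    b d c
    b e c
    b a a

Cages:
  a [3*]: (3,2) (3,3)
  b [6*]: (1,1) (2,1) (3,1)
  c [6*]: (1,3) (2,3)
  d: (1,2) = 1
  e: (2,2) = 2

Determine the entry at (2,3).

D is a freebie; hence (1,2) = 1.
Cage e is a single given cell, leaving (2,2) = 2.
Row 2 already has 2, which forces (2,3) = 3.
Column 2 already has 1, so (3,2) = 3.
Column 3 now contains 3, leaving (3,3) = 1.
Cage b needs product 6; hence (1,1) = 3.
Column 3 now contains 3, which forces (1,3) = 2.
3 is placed in row 2; hence (2,1) = 1.
1 is placed in row 3, leaving (3,1) = 2.
Filled in: 3 1 2 / 1 2 3 / 2 3 1.

3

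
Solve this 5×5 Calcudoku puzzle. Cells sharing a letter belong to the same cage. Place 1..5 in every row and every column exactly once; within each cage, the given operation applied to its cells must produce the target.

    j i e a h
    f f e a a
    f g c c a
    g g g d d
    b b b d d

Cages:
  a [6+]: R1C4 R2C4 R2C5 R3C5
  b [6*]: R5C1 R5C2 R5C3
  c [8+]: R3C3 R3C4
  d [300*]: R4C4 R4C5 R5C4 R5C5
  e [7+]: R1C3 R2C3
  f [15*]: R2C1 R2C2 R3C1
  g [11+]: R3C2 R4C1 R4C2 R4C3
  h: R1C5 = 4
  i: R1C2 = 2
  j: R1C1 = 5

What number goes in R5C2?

3

Cage j is a single given cell; hence R1C1 = 5.
I is a freebie, leaving R1C2 = 2.
Row 1 already has 2; hence R1C4 = 1.
Cage h is a single given cell, so R1C5 = 4.
1 is placed in column 4, so R2C4 = 2.
2 is placed in row 2, which forces R2C5 = 1.
1 is placed in column 5, so R3C5 = 2.
4 is placed in row 1, which forces R1C3 = 3.
Row 2 now contains 1, so R2C1 = 3.
The 3 cells of cage f must have product 15, which forces R2C2 = 5.
Cage e needs two cells with sum 7, leaving R2C3 = 4.
The 3 cells of cage f must have product 15, which forces R3C1 = 1.
Column 3 already has 3, leaving R3C3 = 5.
Row 3 now contains 5, so R3C4 = 3.
1 is placed in column 1, so R5C1 = 2.
Row 5 already has 2, leaving R5C3 = 1.
Row 3 already has 3; hence R3C2 = 4.
2 is placed in column 1; hence R4C1 = 4.
Cage g needs sum 11; hence R4C2 = 1.
1 is placed in column 3, so R4C3 = 2.
Row 4 now contains 4, leaving R4C4 = 5.
Row 4 now contains 5; hence R4C5 = 3.
1 is placed in row 5, so R5C2 = 3.
Column 4 already has 5, leaving R5C4 = 4.
Column 5 already has 3, so R5C5 = 5.
Filled in: 5 2 3 1 4 / 3 5 4 2 1 / 1 4 5 3 2 / 4 1 2 5 3 / 2 3 1 4 5.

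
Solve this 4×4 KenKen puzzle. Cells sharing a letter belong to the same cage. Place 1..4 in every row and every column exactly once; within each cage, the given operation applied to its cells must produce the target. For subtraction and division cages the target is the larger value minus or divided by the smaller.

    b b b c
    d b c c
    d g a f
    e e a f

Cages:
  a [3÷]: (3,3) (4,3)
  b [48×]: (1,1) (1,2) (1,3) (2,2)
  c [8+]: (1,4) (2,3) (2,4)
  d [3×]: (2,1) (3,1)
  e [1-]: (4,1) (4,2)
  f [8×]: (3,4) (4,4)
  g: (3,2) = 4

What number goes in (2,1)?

1

Cage g is a single given cell, so (3,2) = 4.
4 is placed in row 3, which forces (3,4) = 2.
Column 4 now contains 2; hence (4,4) = 4.
Cage b has product 48, leaving (1,2) = 3.
Row 1 now contains 3; hence (1,4) = 1.
Column 2 already has 4, so (2,2) = 2.
Cage c has sum 8, so (2,3) = 4.
Column 4 already has 1, leaving (2,4) = 3.
Column 2 now contains 2, which forces (4,2) = 1.
Row 4 now contains 1, so (4,3) = 3.
The 4 cells of cage b must have product 48, leaving (1,1) = 4.
Column 3 already has 4; hence (1,3) = 2.
Row 2 now contains 3, leaving (2,1) = 1.
The two cells of cage d must have product 3, leaving (3,1) = 3.
Column 3 already has 3; hence (3,3) = 1.
Row 4 now contains 3, so (4,1) = 2.
The full grid is 4 3 2 1 / 1 2 4 3 / 3 4 1 2 / 2 1 3 4.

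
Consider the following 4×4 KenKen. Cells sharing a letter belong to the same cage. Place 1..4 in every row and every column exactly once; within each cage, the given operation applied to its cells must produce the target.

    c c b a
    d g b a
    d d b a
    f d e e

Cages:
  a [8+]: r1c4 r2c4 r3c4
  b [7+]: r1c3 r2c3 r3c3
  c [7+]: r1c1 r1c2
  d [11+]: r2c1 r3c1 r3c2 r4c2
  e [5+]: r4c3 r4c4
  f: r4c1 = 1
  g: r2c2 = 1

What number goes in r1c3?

2

Cage g is given, which forces r2c2 = 1.
F is a freebie; hence r4c1 = 1.
The only place for 2 in row 1 is r1c3.
Column 3 already has 2, which forces r2c3 = 4.
4 is placed in row 2; hence r2c4 = 3.
Cage b needs sum 7, so r3c3 = 1.
1 is placed in row 3, so r3c4 = 4.
Column 3 already has 2, leaving r4c3 = 3.
The two cells of cage e must have sum 5, leaving r4c4 = 2.
4 is placed in column 4, which forces r1c4 = 1.
3 is placed in row 2, leaving r2c1 = 2.
Cage d has sum 11, leaving r3c1 = 3.
The 4 cells of cage d must have sum 11; hence r3c2 = 2.
2 is placed in row 4, which forces r4c2 = 4.
Column 1 now contains 3; hence r1c1 = 4.
Column 2 already has 4, which forces r1c2 = 3.
Completed grid: 4 3 2 1 / 2 1 4 3 / 3 2 1 4 / 1 4 3 2.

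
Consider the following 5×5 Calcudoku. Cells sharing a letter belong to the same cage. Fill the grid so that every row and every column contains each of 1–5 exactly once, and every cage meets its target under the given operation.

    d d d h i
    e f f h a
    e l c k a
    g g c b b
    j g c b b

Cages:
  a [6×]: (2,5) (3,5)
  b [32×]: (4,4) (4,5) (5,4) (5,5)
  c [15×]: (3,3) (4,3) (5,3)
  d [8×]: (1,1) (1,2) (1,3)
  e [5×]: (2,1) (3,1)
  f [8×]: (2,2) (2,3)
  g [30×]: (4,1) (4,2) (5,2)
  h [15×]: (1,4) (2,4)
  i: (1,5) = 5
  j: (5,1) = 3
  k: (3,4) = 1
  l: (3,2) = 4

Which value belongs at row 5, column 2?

Cage i is given, leaving (1,5) = 5.
Cage l is a single given cell, which forces (3,2) = 4.
K is a freebie, so (3,4) = 1.
Cage j is given, which forces (5,1) = 3.
Row 1 already has 5, so (1,4) = 3.
Cage e needs two cells with product 5, which forces (2,1) = 1.
4 is placed in column 2, so (2,2) = 2.
The two cells of cage f must have product 8; hence (2,3) = 4.
The two cells of cage h must have product 15, leaving (2,4) = 5.
2 is placed in row 2, which forces (2,5) = 3.
Row 3 now contains 1, which forces (3,1) = 5.
5 is placed in row 3, which forces (3,3) = 3.
3 is placed in column 5, so (3,5) = 2.
Column 1 now contains 5, so (4,1) = 2.
Cage g has product 30, which forces (4,2) = 3.
2 is placed in row 4, which forces (4,4) = 4.
Row 4 now contains 4, so (4,5) = 1.
Column 2 now contains 2, leaving (5,2) = 5.
Row 5 now contains 5, which forces (5,3) = 1.
4 is placed in column 4; hence (5,4) = 2.
Column 5 already has 1, so (5,5) = 4.
Column 1 already has 2, leaving (1,1) = 4.
Column 2 now contains 2, so (1,2) = 1.
1 is placed in column 3, so (1,3) = 2.
Row 4 now contains 1, which forces (4,3) = 5.
Completed grid: 4 1 2 3 5 / 1 2 4 5 3 / 5 4 3 1 2 / 2 3 5 4 1 / 3 5 1 2 4.

5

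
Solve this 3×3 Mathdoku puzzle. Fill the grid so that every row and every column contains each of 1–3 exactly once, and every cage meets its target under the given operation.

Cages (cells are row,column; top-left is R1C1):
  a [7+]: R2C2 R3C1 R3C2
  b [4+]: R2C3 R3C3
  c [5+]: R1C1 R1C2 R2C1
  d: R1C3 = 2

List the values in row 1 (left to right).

Cage d is a single given cell; hence R1C3 = 2.
Cage c needs sum 5; hence R1C1 = 3.
Row 1 already has 2, leaving R1C2 = 1.
Cage c needs sum 5; hence R2C1 = 1.
Row 2 already has 1, leaving R2C3 = 3.
Column 1 now contains 3; hence R3C1 = 2.
1 is placed in column 2, so R3C2 = 3.
Column 3 now contains 3; hence R3C3 = 1.
3 is placed in row 2; hence R2C2 = 2.
Filled in: 3 1 2 / 1 2 3 / 2 3 1.

3 1 2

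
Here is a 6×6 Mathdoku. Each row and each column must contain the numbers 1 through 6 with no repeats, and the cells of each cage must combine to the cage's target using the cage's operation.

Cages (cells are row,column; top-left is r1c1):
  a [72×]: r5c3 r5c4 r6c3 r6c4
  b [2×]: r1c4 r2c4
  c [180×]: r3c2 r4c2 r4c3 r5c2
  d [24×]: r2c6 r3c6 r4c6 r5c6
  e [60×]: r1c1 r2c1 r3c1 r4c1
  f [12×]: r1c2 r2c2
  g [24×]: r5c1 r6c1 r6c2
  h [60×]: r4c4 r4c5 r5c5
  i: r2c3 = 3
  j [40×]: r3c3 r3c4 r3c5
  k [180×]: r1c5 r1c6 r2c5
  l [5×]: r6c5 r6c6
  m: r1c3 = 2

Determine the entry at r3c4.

M is a freebie, which forces r1c3 = 2.
2 is placed in row 1, so r1c4 = 1.
Cage k needs product 180, which forces r1c5 = 5.
Cage k needs product 180; hence r1c6 = 6.
Cage i is a single given cell, so r2c3 = 3.
Column 4 now contains 1, which forces r2c4 = 2.
Cage k needs product 180, so r2c5 = 6.
5 is placed in column 5, which forces r6c5 = 1.
Row 6 already has 1, leaving r6c6 = 5.
Cage f needs two cells with product 12, so r1c2 = 3.
6 is placed in row 2, so r2c2 = 4.
Row 2 now contains 4; hence r2c6 = 1.
Cage j needs product 40; hence r3c5 = 2.
The 3 cells of cage h must have product 60, which forces r4c4 = 5.
The 4 cells of cage a must have product 72, so r5c3 = 1.
3 is placed in row 1, leaving r1c1 = 4.
Row 2 now contains 1, leaving r2c1 = 5.
Cage j has product 40, leaving r3c3 = 5.
Column 4 already has 5; hence r3c4 = 4.
4 is placed in row 3, leaving r3c6 = 3.
Cage c has product 180, so r4c2 = 1.
Row 4 now contains 5; hence r4c3 = 6.
The 3 cells of cage g must have product 24, so r6c2 = 2.
Column 3 already has 6, leaving r6c3 = 4.
Row 3 now contains 3; hence r3c1 = 1.
5 is placed in row 3, which forces r3c2 = 6.
Row 4 already has 1, which forces r4c1 = 3.
Row 4 already has 3; hence r4c5 = 4.
Row 4 already has 4, which forces r4c6 = 2.
Cage g has product 24, leaving r5c1 = 2.
Cage c has product 180, which forces r5c2 = 5.
4 is placed in column 5, which forces r5c5 = 3.
Column 6 now contains 2, leaving r5c6 = 4.
Cage g has product 24, which forces r6c1 = 6.
Row 6 now contains 6, so r6c4 = 3.
Row 5 already has 3; hence r5c4 = 6.
Completed grid: 4 3 2 1 5 6 / 5 4 3 2 6 1 / 1 6 5 4 2 3 / 3 1 6 5 4 2 / 2 5 1 6 3 4 / 6 2 4 3 1 5.

4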